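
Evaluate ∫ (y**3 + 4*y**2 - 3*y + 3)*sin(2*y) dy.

-y**3*cos(2*y)/2 + 3*y**2*sin(2*y)/4 - 2*y**2*cos(2*y) + 2*y*sin(2*y) + 9*y*cos(2*y)/4 - 9*sin(2*y)/8 - cos(2*y)/2 + C

Use integration by parts with u = y**3 + 4*y**2 - 3*y + 3, dv = sin(2*y) dy, so v = -cos(2*y)/2.
Apply parts 3 times (tabular method): alternate signs, differentiate u down to 0, integrate dv up.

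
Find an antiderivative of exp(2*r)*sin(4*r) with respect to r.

exp(2*r)*sin(4*r)/10 - exp(2*r)*cos(4*r)/5 + C

Let I denote the integral. Integrate by parts with u = sin(4*r), dv = exp(2*r) dr, so v = exp(2*r)/2: I = exp(2*r)*sin(4*r)/2 − 2·∫ exp(2*r)*cos(4*r) dr.
Apply parts again with u = cos(4*r), dv = exp(2*r) dr: ∫ exp(2*r)*cos(4*r) dr = exp(2*r)*cos(4*r)/2 + 2·I. Substituting back brings back I: I = exp(2*r)*sin(4*r)/2 - exp(2*r)*cos(4*r) − 4·I.
Solving for I: (1 + 4)·I equals the remaining terms, so I = (1/5)·(exp(2*r)*sin(4*r)/2 - exp(2*r)*cos(4*r)).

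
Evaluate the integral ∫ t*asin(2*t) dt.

t**2*asin(2*t)/2 + t*sqrt(-4*t**2 + 1)/8 - asin(2*t)/16 + C

Use integration by parts with u = arcsin(2*t), dv = t dt.
Then du = 2/sqrt(-4*t**2 + 1) dt.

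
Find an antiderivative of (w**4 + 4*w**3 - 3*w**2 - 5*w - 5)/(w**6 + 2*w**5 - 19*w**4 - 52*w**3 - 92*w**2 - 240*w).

log(w)/48 + 17*log(w - 5)/174 - 11*log(w + 3)/78 + 11*log(w + 4)/240 - 22*log(w**2 + 4)/1885 + 2049*atan(w/2)/15080 + C

Factor the denominator: w*(w - 5)*(w + 3)*(w + 4)*(w**2 + 4).
Partial-fraction decomposition: -(176*w - 2049)/(7540*(w**2 + 4)) + 11/(240*(w + 4)) - 11/(78*(w + 3)) + 17/(174*(w - 5)) + 1/(48*w).
Integrate each term; A/(w−a) gives A·log|w−a|; the (Bw+D)/(w²+p²) term gives a log and an atan.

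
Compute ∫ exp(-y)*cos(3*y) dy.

3*exp(-y)*sin(3*y)/10 - exp(-y)*cos(3*y)/10 + C

Let I denote the integral. Integrate by parts with u = cos(3*y), dv = exp(-y) dy, so v = -exp(-y): I = -exp(-y)*cos(3*y) − 3·∫ exp(-y)*sin(3*y) dy.
Apply parts again with u = sin(3*y), dv = exp(-y) dy: ∫ exp(-y)*sin(3*y) dy = -exp(-y)*sin(3*y) + 3·I. Substituting back brings back I: I = 3*exp(-y)*sin(3*y) - exp(-y)*cos(3*y) − 9·I.
Solving for I: (1 + 9)·I equals the remaining terms, so I = (1/10)·(3*exp(-y)*sin(3*y) - exp(-y)*cos(3*y)).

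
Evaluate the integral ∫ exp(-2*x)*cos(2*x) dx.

exp(-2*x)*sin(2*x)/4 - exp(-2*x)*cos(2*x)/4 + C

Let I denote the integral. Integrate by parts with u = cos(2*x), dv = exp(-2*x) dx, so v = -exp(-2*x)/2: I = -exp(-2*x)*cos(2*x)/2 − ∫ exp(-2*x)*sin(2*x) dx.
Apply parts again with u = sin(2*x), dv = exp(-2*x) dx: ∫ exp(-2*x)*sin(2*x) dx = -exp(-2*x)*sin(2*x)/2 + I. Substituting back brings back I: I = exp(-2*x)*sin(2*x)/2 - exp(-2*x)*cos(2*x)/2 − I.
Solving for I: (1 + 1)·I equals the remaining terms, so I = (1/2)·(exp(-2*x)*sin(2*x)/2 - exp(-2*x)*cos(2*x)/2).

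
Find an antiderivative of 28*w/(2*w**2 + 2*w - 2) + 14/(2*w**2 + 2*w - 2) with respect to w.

7*log(2*w**2 + 2*w - 2) + C

Let u = 2*w**2 + 2*w - 2, so du = (4*w + 2) dw.
Rewriting, the integral becomes 7·∫ 1/u du = 7·log(u).
Substituting back, u = 2*w**2 + 2*w - 2.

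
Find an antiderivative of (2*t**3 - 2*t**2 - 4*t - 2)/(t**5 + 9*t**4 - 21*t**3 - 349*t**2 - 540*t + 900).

167*log(t - 6)/3630 + log(t - 1)/210 + 4129*log(t + 5)/726 - 241*log(t + 6)/42 + 47/(11*t + 55) + C

Factor the denominator: (t - 6)*(t - 1)*(t + 5)**2*(t + 6).
Partial-fraction decomposition: -241/(42*(t + 6)) + 4129/(726*(t + 5)) - 47/(11*(t + 5)**2) + 1/(210*(t - 1)) + 167/(3630*(t - 6)).
Integrate each term; A/(t−a) gives A·log|t−a|; A/(t−a)² gives −A/(t−a).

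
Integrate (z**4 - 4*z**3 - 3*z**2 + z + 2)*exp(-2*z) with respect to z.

Use integration by parts with u = z**4 - 4*z**3 - 3*z**2 + z + 2, dv = exp(-2*z) dz, so v = -exp(-2*z)/2.
Apply parts 4 times (tabular method): alternate signs, differentiate u down to 0, integrate dv up.

(-2*z**4 + 4*z**3 + 12*z**2 + 10*z + 1)*exp(-2*z)/4 + C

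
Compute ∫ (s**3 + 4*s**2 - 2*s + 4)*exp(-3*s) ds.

Use integration by parts with u = s**3 + 4*s**2 - 2*s + 4, dv = exp(-3*s) ds, so v = -exp(-3*s)/3.
Apply parts 3 times (tabular method): alternate signs, differentiate u down to 0, integrate dv up.

(-9*s**3 - 45*s**2 - 12*s - 40)*exp(-3*s)/27 + C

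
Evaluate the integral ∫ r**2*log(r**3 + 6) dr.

r**3*log(r**3 + 6)/3 - r**3/3 + 2*log(r**3 + 6) + C

Let u = r**3 + 6, so du = (3*r**2) dr.
The integral becomes (1/3)·∫ log(u) du; integrate by parts with u′=log(u), dv′=du.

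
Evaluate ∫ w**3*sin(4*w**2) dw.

Let u = w², du = 2w dw; rewrite as (1/2)∫ u^1·sin(4u) du.
Now integrate by parts 1 time.

-w**2*cos(4*w**2)/8 + sin(4*w**2)/32 + C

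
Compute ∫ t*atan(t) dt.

t**2*atan(t)/2 - t/2 + atan(t)/2 + C

Use integration by parts with u = arctan(t), dv = t dt.
Then du = 1/(t**2 + 1) dt.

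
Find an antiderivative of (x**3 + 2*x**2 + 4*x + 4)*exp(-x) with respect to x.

Use integration by parts with u = x**3 + 2*x**2 + 4*x + 4, dv = exp(-x) dx, so v = -exp(-x).
Apply parts 3 times (tabular method): alternate signs, differentiate u down to 0, integrate dv up.

(-x**3 - 5*x**2 - 14*x - 18)*exp(-x) + C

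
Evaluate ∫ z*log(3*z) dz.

Use integration by parts with u = log(3*z), dv = z dz.
Then du = 1/z dz and v = z**2/2.

z**2*(log(z) + log(3))/2 - z**2/4 + C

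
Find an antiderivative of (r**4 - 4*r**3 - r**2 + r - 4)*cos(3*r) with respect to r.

r**4*sin(3*r)/3 - 4*r**3*sin(3*r)/3 + 4*r**3*cos(3*r)/9 - 7*r**2*sin(3*r)/9 - 4*r**2*cos(3*r)/3 + 11*r*sin(3*r)/9 - 14*r*cos(3*r)/27 - 94*sin(3*r)/81 + 11*cos(3*r)/27 + C

Use integration by parts with u = r**4 - 4*r**3 - r**2 + r - 4, dv = cos(3*r) dr, so v = sin(3*r)/3.
Apply parts 4 times (tabular method): alternate signs, differentiate u down to 0, integrate dv up.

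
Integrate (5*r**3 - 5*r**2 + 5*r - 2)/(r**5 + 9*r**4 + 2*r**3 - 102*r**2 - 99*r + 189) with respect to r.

103*log(r - 3)/720 - 3*log(r - 1)/256 + 823*log(r + 3)/576 - 1997*log(r + 7)/1280 + 197/(96*r + 288) + C

Factor the denominator: (r - 3)*(r - 1)*(r + 3)**2*(r + 7).
Partial-fraction decomposition: -1997/(1280*(r + 7)) + 823/(576*(r + 3)) - 197/(96*(r + 3)**2) - 3/(256*(r - 1)) + 103/(720*(r - 3)).
Integrate each term; A/(r−a) gives A·log|r−a|; A/(r−a)² gives −A/(r−a).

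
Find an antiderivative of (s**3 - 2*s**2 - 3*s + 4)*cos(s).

Use integration by parts with u = s**3 - 2*s**2 - 3*s + 4, dv = cos(s) ds, so v = sin(s).
Apply parts 3 times (tabular method): alternate signs, differentiate u down to 0, integrate dv up.

s**3*sin(s) - 2*s**2*sin(s) + 3*s**2*cos(s) - 9*s*sin(s) - 4*s*cos(s) + 8*sin(s) - 9*cos(s) + C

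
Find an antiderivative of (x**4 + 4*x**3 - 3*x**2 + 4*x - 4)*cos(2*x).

Use integration by parts with u = x**4 + 4*x**3 - 3*x**2 + 4*x - 4, dv = cos(2*x) dx, so v = sin(2*x)/2.
Apply parts 4 times (tabular method): alternate signs, differentiate u down to 0, integrate dv up.

x**4*sin(2*x)/2 + 2*x**3*sin(2*x) + x**3*cos(2*x) - 3*x**2*sin(2*x) + 3*x**2*cos(2*x) - x*sin(2*x) - 3*x*cos(2*x) - sin(2*x)/2 - cos(2*x)/2 + C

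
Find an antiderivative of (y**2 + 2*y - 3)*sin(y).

-y**2*cos(y) + 2*y*sin(y) - 2*y*cos(y) + 2*sin(y) + 5*cos(y) + C

Use integration by parts with u = y**2 + 2*y - 3, dv = sin(y) dy, so v = -cos(y).
Apply parts 2 times (tabular method): alternate signs, differentiate u down to 0, integrate dv up.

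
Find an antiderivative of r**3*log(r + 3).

Use integration by parts with u = log(r + 3), dv = r**3 dr.
Then du = 1/(r + 3) dr and v = r**4/4.

r**4*log(r + 3)/4 - r**4/16 + r**3/4 - 9*r**2/8 + 27*r/4 - 81*log(r + 3)/4 + C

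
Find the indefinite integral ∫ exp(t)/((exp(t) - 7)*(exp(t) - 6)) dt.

log(exp(t) - 7) - log(exp(t) - 6) + C

Let u = e^t, du = e^t dt.
The integral becomes ∫ du/((u-6)(u-7)); decompose into partial fractions.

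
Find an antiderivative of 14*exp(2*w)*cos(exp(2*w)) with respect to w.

Let u = exp(2*w), so du = (2*exp(2*w)) dw.
Rewriting, the integral becomes 7·∫ cos(u) du = 7·sin(u).
Substituting back, u = exp(2*w).

7*sin(exp(2*w)) + C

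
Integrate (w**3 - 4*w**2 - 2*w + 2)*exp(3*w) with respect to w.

Use integration by parts with u = w**3 - 4*w**2 - 2*w + 2, dv = exp(3*w) dw, so v = exp(3*w)/3.
Apply parts 3 times (tabular method): alternate signs, differentiate u down to 0, integrate dv up.

(9*w**3 - 45*w**2 + 12*w + 14)*exp(3*w)/27 + C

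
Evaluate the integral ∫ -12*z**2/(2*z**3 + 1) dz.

-2*log(2*z**3 + 1) + C

Let u = 2*z**3 + 1, so du = (6*z**2) dz.
Rewriting, the integral becomes -2·∫ 1/u du = -2·log(u).
Substituting back, u = 2*z**3 + 1.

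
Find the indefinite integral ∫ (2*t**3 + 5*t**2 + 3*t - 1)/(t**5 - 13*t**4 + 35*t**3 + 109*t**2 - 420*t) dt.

Factor the denominator: t*(t - 7)*(t - 5)*(t - 4)*(t + 3).
Partial-fraction decomposition: -19/(1680*(t + 3)) + 73/(28*(t - 4)) - 389/(80*(t - 5)) + 317/(140*(t - 7)) + 1/(420*t).
Integrate each term: A/(t−a) contributes A·log|t−a|.

log(t)/420 + 317*log(t - 7)/140 - 389*log(t - 5)/80 + 73*log(t - 4)/28 - 19*log(t + 3)/1680 + C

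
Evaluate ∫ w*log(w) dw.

Use integration by parts with u = log(w), dv = w dw.
Then du = 1/w dw and v = w**2/2.

w**2*log(w)/2 - w**2/4 + C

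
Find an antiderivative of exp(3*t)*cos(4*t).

Let I denote the integral. Integrate by parts with u = cos(4*t), dv = exp(3*t) dt, so v = exp(3*t)/3: I = exp(3*t)*cos(4*t)/3 + (4/3)·∫ exp(3*t)*sin(4*t) dt.
Apply parts again with u = sin(4*t), dv = exp(3*t) dt: ∫ exp(3*t)*sin(4*t) dt = exp(3*t)*sin(4*t)/3 − (4/3)·I. Substituting back brings back I: I = 4*exp(3*t)*sin(4*t)/9 + exp(3*t)*cos(4*t)/3 − (16/9)·I.
Solving for I: (1 + 16/9)·I equals the remaining terms, so I = (9/25)·(4*exp(3*t)*sin(4*t)/9 + exp(3*t)*cos(4*t)/3).

4*exp(3*t)*sin(4*t)/25 + 3*exp(3*t)*cos(4*t)/25 + C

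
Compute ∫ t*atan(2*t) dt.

Use integration by parts with u = arctan(2*t), dv = t dt.
Then du = 2/(4*t**2 + 1) dt.

t**2*atan(2*t)/2 - t/4 + atan(2*t)/8 + C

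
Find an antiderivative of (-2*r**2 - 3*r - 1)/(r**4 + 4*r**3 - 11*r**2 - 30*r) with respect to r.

log(r)/30 - 7*log(r - 3)/30 - log(r + 2)/10 + 3*log(r + 5)/10 + C

Factor the denominator: r*(r - 3)*(r + 2)*(r + 5).
Partial-fraction decomposition: 3/(10*(r + 5)) - 1/(10*(r + 2)) - 7/(30*(r - 3)) + 1/(30*r).
Integrate each term: A/(r−a) contributes A·log|r−a|.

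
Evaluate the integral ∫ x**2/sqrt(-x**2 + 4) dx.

Substitute x = 2·sin(θ), so dx = 2·cos(θ) dθ and the radical becomes sqrt(-x**2 + 4) = 2·cos(θ) by the Pythagorean identity.
Integrate the resulting trig expression in θ, then back-substitute θ = asin(x/2), sin(θ) = x/2, cos(θ) = sqrt(-x**2 + 4)/2 (absorbing any constant into C).

-x*sqrt(-x**2 + 4)/2 + 2*asin(x/2) + C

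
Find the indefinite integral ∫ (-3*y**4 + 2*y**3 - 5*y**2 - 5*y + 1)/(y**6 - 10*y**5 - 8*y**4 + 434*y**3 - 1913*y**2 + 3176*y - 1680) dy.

-887*log(y - 5)/48 + 13315*log(y - 4)/1089 + 31*log(y - 3)/5 - 5*log(y - 1)/288 + 4049*log(y + 7)/58080 - 739/(33*y - 132) + C

Factor the denominator: (y - 5)*(y - 4)**2*(y - 3)*(y - 1)*(y + 7).
Partial-fraction decomposition: 4049/(58080*(y + 7)) - 5/(288*(y - 1)) + 31/(5*(y - 3)) + 13315/(1089*(y - 4)) + 739/(33*(y - 4)**2) - 887/(48*(y - 5)).
Integrate each term; A/(y−a) gives A·log|y−a|; A/(y−a)² gives −A/(y−a).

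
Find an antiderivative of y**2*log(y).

Use integration by parts with u = log(y), dv = y**2 dy.
Then du = 1/y dy and v = y**3/3.

y**3*log(y)/3 - y**3/9 + C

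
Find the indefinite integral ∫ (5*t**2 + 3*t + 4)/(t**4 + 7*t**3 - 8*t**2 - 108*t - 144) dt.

8*log(t - 4)/35 - 3*log(t + 2)/4 + 40*log(t + 3)/21 - 83*log(t + 6)/60 + C

Factor the denominator: (t - 4)*(t + 2)*(t + 3)*(t + 6).
Partial-fraction decomposition: -83/(60*(t + 6)) + 40/(21*(t + 3)) - 3/(4*(t + 2)) + 8/(35*(t - 4)).
Integrate each term: A/(t−a) contributes A·log|t−a|.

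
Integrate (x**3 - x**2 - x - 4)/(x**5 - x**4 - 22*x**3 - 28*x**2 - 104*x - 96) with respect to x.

17*log(x - 6)/280 + log(x + 1)/21 - 2*log(x + 4)/15 + log(x**2 + 4)/80 + 3*atan(x/2)/40 + C

Factor the denominator: (x - 6)*(x + 1)*(x + 4)*(x**2 + 4).
Partial-fraction decomposition: (x + 6)/(40*(x**2 + 4)) - 2/(15*(x + 4)) + 1/(21*(x + 1)) + 17/(280*(x - 6)).
Integrate each term; A/(x−a) gives A·log|x−a|; the (Bx+D)/(x²+p²) term gives a log and an atan.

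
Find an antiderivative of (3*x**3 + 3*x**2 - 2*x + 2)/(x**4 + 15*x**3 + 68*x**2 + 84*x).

Factor the denominator: x*(x + 2)*(x + 6)*(x + 7).
Partial-fraction decomposition: 866/(35*(x + 7)) - 263/(12*(x + 6)) + 3/(20*(x + 2)) + 1/(42*x).
Integrate each term: A/(x−a) contributes A·log|x−a|.

log(x)/42 + 3*log(x + 2)/20 - 263*log(x + 6)/12 + 866*log(x + 7)/35 + C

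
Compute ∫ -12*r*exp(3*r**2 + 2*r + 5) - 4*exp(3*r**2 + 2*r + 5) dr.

-2*exp(3*r**2 + 2*r + 5) + C

Let u = 3*r**2 + 2*r + 5, so du = (6*r + 2) dr.
Rewriting, the integral becomes -2·∫ e^u du = -2·e^u.
Substituting back, u = 3*r**2 + 2*r + 5.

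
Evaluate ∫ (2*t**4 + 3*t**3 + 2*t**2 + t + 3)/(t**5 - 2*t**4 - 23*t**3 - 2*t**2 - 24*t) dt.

Factor the denominator: t*(t - 6)*(t + 4)*(t**2 + 1).
Partial-fraction decomposition: (71*t + 56)/(629*(t**2 + 1)) + 351/(680*(t + 4)) + 1107/(740*(t - 6)) - 1/(8*t).
Integrate each term; A/(t−a) gives A·log|t−a|; the (Bt+D)/(t²+p²) term gives a log and an atan.

-log(t)/8 + 1107*log(t - 6)/740 + 351*log(t + 4)/680 + 71*log(t**2 + 1)/1258 + 56*atan(t)/629 + C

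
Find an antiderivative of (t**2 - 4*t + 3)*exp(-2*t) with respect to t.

(-2*t**2 + 6*t - 3)*exp(-2*t)/4 + C

Use integration by parts with u = t**2 - 4*t + 3, dv = exp(-2*t) dt, so v = -exp(-2*t)/2.
Apply parts 2 times (tabular method): alternate signs, differentiate u down to 0, integrate dv up.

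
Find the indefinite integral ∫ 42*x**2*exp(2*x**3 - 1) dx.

7*exp(2*x**3 - 1) + C

Let u = 2*x**3 - 1, so du = (6*x**2) dx.
Rewriting, the integral becomes 7·∫ e^u du = 7·e^u.
Substituting back, u = 2*x**3 - 1.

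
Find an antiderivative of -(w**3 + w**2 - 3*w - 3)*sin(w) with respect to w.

Use integration by parts with u = w**3 + w**2 - 3*w - 3, dv = -sin(w) dw, so v = cos(w).
Apply parts 3 times (tabular method): alternate signs, differentiate u down to 0, integrate dv up.

w**3*cos(w) - 3*w**2*sin(w) + w**2*cos(w) - 2*w*sin(w) - 9*w*cos(w) + 9*sin(w) - 5*cos(w) + C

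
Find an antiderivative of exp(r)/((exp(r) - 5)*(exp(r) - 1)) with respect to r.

log(exp(r) - 5)/4 - log(exp(r) - 1)/4 + C

Let u = e^r, du = e^r dr.
The integral becomes ∫ du/((u-1)(u-5)); decompose into partial fractions.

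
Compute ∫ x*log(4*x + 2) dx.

x**2*log(4*x + 2)/2 - x**2/4 + x/4 - log(2*x + 1)/8 + C

Use integration by parts with u = log(4*x + 2), dv = x dx.
Then du = 4/(4*x + 2) dx and v = x**2/2.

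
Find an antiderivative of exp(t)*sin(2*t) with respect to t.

exp(t)*sin(2*t)/5 - 2*exp(t)*cos(2*t)/5 + C

Let I denote the integral. Integrate by parts with u = sin(2*t), dv = exp(t) dt, so v = exp(t): I = exp(t)*sin(2*t) − 2·∫ exp(t)*cos(2*t) dt.
Apply parts again with u = cos(2*t), dv = exp(t) dt: ∫ exp(t)*cos(2*t) dt = exp(t)*cos(2*t) + 2·I. Substituting back brings back I: I = exp(t)*sin(2*t) - 2*exp(t)*cos(2*t) − 4·I.
Solving for I: (1 + 4)·I equals the remaining terms, so I = (1/5)·(exp(t)*sin(2*t) - 2*exp(t)*cos(2*t)).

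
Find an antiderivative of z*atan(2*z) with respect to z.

Use integration by parts with u = arctan(2*z), dv = z dz.
Then du = 2/(4*z**2 + 1) dz.

z**2*atan(2*z)/2 - z/4 + atan(2*z)/8 + C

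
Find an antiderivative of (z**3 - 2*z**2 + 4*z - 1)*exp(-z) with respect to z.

Use integration by parts with u = z**3 - 2*z**2 + 4*z - 1, dv = exp(-z) dz, so v = -exp(-z).
Apply parts 3 times (tabular method): alternate signs, differentiate u down to 0, integrate dv up.

(-z**3 - z**2 - 6*z - 5)*exp(-z) + C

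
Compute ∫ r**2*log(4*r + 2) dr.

r**3*log(4*r + 2)/3 - r**3/9 + r**2/12 - r/12 + log(2*r + 1)/24 + C

Use integration by parts with u = log(4*r + 2), dv = r**2 dr.
Then du = 4/(4*r + 2) dr and v = r**3/3.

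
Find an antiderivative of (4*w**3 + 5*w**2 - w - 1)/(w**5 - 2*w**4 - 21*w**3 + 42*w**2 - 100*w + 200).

Factor the denominator: (w - 5)*(w - 2)*(w + 5)*(w**2 + 4).
Partial-fraction decomposition: -(55*w - 26)/(232*(w**2 + 4)) - 53/(290*(w + 5)) - 7/(24*(w - 2)) + 619/(870*(w - 5)).
Integrate each term; A/(w−a) gives A·log|w−a|; the (Bw+D)/(w²+p²) term gives a log and an atan.

619*log(w - 5)/870 - 7*log(w - 2)/24 - 53*log(w + 5)/290 - 55*log(w**2 + 4)/464 + 13*atan(w/2)/232 + C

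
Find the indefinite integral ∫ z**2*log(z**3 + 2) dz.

Let u = z**3 + 2, so du = (3*z**2) dz.
The integral becomes (1/3)·∫ log(u) du; integrate by parts with u′=log(u), dv′=du.

z**3*log(z**3 + 2)/3 - z**3/3 + 2*log(z**3 + 2)/3 + C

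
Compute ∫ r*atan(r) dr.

r**2*atan(r)/2 - r/2 + atan(r)/2 + C

Use integration by parts with u = arctan(r), dv = r dr.
Then du = 1/(r**2 + 1) dr.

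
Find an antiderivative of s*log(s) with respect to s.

Use integration by parts with u = log(s), dv = s ds.
Then du = 1/s ds and v = s**2/2.

s**2*log(s)/2 - s**2/4 + C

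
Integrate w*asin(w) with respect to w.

Use integration by parts with u = arcsin(w), dv = w dw.
Then du = 1/sqrt(-w**2 + 1) dw.

w**2*asin(w)/2 + w*sqrt(-w**2 + 1)/4 - asin(w)/4 + C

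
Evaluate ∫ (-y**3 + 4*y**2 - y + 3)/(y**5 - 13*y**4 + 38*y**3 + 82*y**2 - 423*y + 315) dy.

-151*log(y - 7)/480 + 27*log(y - 5)/128 + 3*log(y - 3)/32 - 5*log(y - 1)/192 + 23*log(y + 3)/640 + C

Factor the denominator: (y - 7)*(y - 5)*(y - 3)*(y - 1)*(y + 3).
Partial-fraction decomposition: 23/(640*(y + 3)) - 5/(192*(y - 1)) + 3/(32*(y - 3)) + 27/(128*(y - 5)) - 151/(480*(y - 7)).
Integrate each term: A/(y−a) contributes A·log|y−a|.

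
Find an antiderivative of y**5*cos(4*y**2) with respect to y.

Let u = y², du = 2y dy; rewrite as (1/2)∫ u^2·cos(4u) du.
Now integrate by parts 2 times.

y**4*sin(4*y**2)/8 + y**2*cos(4*y**2)/16 - sin(4*y**2)/64 + C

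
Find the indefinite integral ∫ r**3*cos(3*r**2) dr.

r**2*sin(3*r**2)/6 + cos(3*r**2)/18 + C

Let u = r², du = 2r dr; rewrite as (1/2)∫ u^1·cos(3u) du.
Now integrate by parts 1 time.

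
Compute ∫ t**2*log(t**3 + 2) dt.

t**3*log(t**3 + 2)/3 - t**3/3 + 2*log(t**3 + 2)/3 + C

Let u = t**3 + 2, so du = (3*t**2) dt.
The integral becomes (1/3)·∫ log(u) du; integrate by parts with u′=log(u), dv′=du.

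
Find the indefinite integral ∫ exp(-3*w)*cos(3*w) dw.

Let I denote the integral. Integrate by parts with u = cos(3*w), dv = exp(-3*w) dw, so v = -exp(-3*w)/3: I = -exp(-3*w)*cos(3*w)/3 − ∫ exp(-3*w)*sin(3*w) dw.
Apply parts again with u = sin(3*w), dv = exp(-3*w) dw: ∫ exp(-3*w)*sin(3*w) dw = -exp(-3*w)*sin(3*w)/3 + I. Substituting back brings back I: I = exp(-3*w)*sin(3*w)/3 - exp(-3*w)*cos(3*w)/3 − I.
Solving for I: (1 + 1)·I equals the remaining terms, so I = (1/2)·(exp(-3*w)*sin(3*w)/3 - exp(-3*w)*cos(3*w)/3).

exp(-3*w)*sin(3*w)/6 - exp(-3*w)*cos(3*w)/6 + C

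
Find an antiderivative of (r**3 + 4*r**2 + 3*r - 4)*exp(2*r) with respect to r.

Use integration by parts with u = r**3 + 4*r**2 + 3*r - 4, dv = exp(2*r) dr, so v = exp(2*r)/2.
Apply parts 3 times (tabular method): alternate signs, differentiate u down to 0, integrate dv up.

(4*r**3 + 10*r**2 + 2*r - 17)*exp(2*r)/8 + C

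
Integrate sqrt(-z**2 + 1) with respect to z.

z*sqrt(-z**2 + 1)/2 + asin(z)/2 + C

Substitute z = sin(θ), so dz = cos(θ) dθ and the radical becomes sqrt(-z**2 + 1) = cos(θ) by the Pythagorean identity.
Integrate the resulting trig expression in θ, then back-substitute θ = asin(z), sin(θ) = z, cos(θ) = sqrt(-z**2 + 1) (absorbing any constant into C).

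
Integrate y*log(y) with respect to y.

Use integration by parts with u = log(y), dv = y dy.
Then du = 1/y dy and v = y**2/2.

y**2*log(y)/2 - y**2/4 + C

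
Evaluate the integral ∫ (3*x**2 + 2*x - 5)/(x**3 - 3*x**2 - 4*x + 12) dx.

Factor the denominator: (x - 3)*(x - 2)*(x + 2).
Partial-fraction decomposition: 3/(20*(x + 2)) - 11/(4*(x - 2)) + 28/(5*(x - 3)).
Integrate each term: A/(x−a) contributes A·log|x−a|.

28*log(x - 3)/5 - 11*log(x - 2)/4 + 3*log(x + 2)/20 + C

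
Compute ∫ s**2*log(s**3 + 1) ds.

Let u = s**3 + 1, so du = (3*s**2) ds.
The integral becomes (1/3)·∫ log(u) du; integrate by parts with u′=log(u), dv′=du.

s**3*log(s**3 + 1)/3 - s**3/3 + log(s**3 + 1)/3 + C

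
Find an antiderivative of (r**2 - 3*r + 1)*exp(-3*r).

(-9*r**2 + 21*r - 2)*exp(-3*r)/27 + C

Use integration by parts with u = r**2 - 3*r + 1, dv = exp(-3*r) dr, so v = -exp(-3*r)/3.
Apply parts 2 times (tabular method): alternate signs, differentiate u down to 0, integrate dv up.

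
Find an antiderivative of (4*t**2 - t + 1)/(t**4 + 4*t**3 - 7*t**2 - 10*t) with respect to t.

Factor the denominator: t*(t - 2)*(t + 1)*(t + 5).
Partial-fraction decomposition: -53/(70*(t + 5)) + 1/(2*(t + 1)) + 5/(14*(t - 2)) - 1/(10*t).
Integrate each term: A/(t−a) contributes A·log|t−a|.

-log(t)/10 + 5*log(t - 2)/14 + log(t + 1)/2 - 53*log(t + 5)/70 + C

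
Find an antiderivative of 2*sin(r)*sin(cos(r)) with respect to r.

Let u = cos(r), so du = (-sin(r)) dr.
Rewriting, the integral becomes -2·∫ sin(u) du = -2·-cos(u).
Substituting back, u = cos(r).

2*cos(cos(r)) + C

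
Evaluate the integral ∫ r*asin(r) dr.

r**2*asin(r)/2 + r*sqrt(-r**2 + 1)/4 - asin(r)/4 + C

Use integration by parts with u = arcsin(r), dv = r dr.
Then du = 1/sqrt(-r**2 + 1) dr.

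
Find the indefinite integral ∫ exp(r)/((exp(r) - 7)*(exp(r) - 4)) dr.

Let u = e^r, du = e^r dr.
The integral becomes ∫ du/((u-7)(u-4)); decompose into partial fractions.

log(exp(r) - 7)/3 - log(exp(r) - 4)/3 + C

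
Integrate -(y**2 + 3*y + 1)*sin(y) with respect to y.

Use integration by parts with u = y**2 + 3*y + 1, dv = -sin(y) dy, so v = cos(y).
Apply parts 2 times (tabular method): alternate signs, differentiate u down to 0, integrate dv up.

y**2*cos(y) - 2*y*sin(y) + 3*y*cos(y) - 3*sin(y) - cos(y) + C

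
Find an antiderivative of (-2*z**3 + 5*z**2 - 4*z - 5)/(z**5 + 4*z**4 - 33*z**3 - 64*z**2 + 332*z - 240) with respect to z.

-23*log(z - 4)/180 + 9*log(z - 2)/112 - log(z - 1)/21 - 65*log(z + 5)/63 + 631*log(z + 6)/560 + C

Factor the denominator: (z - 4)*(z - 2)*(z - 1)*(z + 5)*(z + 6).
Partial-fraction decomposition: 631/(560*(z + 6)) - 65/(63*(z + 5)) - 1/(21*(z - 1)) + 9/(112*(z - 2)) - 23/(180*(z - 4)).
Integrate each term: A/(z−a) contributes A·log|z−a|.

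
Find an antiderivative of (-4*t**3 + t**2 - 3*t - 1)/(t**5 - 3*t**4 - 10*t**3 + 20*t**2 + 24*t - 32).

Factor the denominator: (t - 4)*(t - 2)*(t - 1)*(t + 2)**2.
Partial-fraction decomposition: 97/(288*(t + 2)) - 41/(72*(t + 2)**2) - 7/(27*(t - 1)) + 35/(32*(t - 2)) - 253/(216*(t - 4)).
Integrate each term; A/(t−a) gives A·log|t−a|; A/(t−a)² gives −A/(t−a).

-253*log(t - 4)/216 + 35*log(t - 2)/32 - 7*log(t - 1)/27 + 97*log(t + 2)/288 + 41/(72*t + 144) + C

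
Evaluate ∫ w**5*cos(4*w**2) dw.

Let u = w², du = 2w dw; rewrite as (1/2)∫ u^2·cos(4u) du.
Now integrate by parts 2 times.

w**4*sin(4*w**2)/8 + w**2*cos(4*w**2)/16 - sin(4*w**2)/64 + C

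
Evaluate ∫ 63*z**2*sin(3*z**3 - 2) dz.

Let u = 3*z**3 - 2, so du = (9*z**2) dz.
Rewriting, the integral becomes 7·∫ sin(u) du = 7·-cos(u).
Substituting back, u = 3*z**3 - 2.

-7*cos(3*z**3 - 2) + C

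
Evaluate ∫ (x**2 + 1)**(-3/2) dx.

x/sqrt(x**2 + 1) + C

Substitute x = tan(θ), so dx = sec(θ)^2 dθ and the radical becomes sqrt(x**2 + 1) = sec(θ) by the Pythagorean identity.
Integrate the resulting trig expression in θ, then back-substitute tan(θ) = x, sec(θ) = sqrt(x**2 + 1) (absorbing any constant into C).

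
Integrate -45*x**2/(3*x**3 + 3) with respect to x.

Let u = 3*x**3 + 3, so du = (9*x**2) dx.
Rewriting, the integral becomes -5·∫ 1/u du = -5·log(u).
Substituting back, u = 3*x**3 + 3.

-5*log(3*x**3 + 3) + C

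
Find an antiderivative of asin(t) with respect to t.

t*asin(t) + sqrt(-t**2 + 1) + C

Use integration by parts with u = arcsin(t), dv = dt.
Then du = 1/sqrt(-t**2 + 1) dt.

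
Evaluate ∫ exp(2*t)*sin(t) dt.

Let I denote the integral. Integrate by parts with u = sin(t), dv = exp(2*t) dt, so v = exp(2*t)/2: I = exp(2*t)*sin(t)/2 − (1/2)·∫ exp(2*t)*cos(t) dt.
Apply parts again with u = cos(t), dv = exp(2*t) dt: ∫ exp(2*t)*cos(t) dt = exp(2*t)*cos(t)/2 + (1/2)·I. Substituting back brings back I: I = exp(2*t)*sin(t)/2 - exp(2*t)*cos(t)/4 − (1/4)·I.
Solving for I: (1 + 1/4)·I equals the remaining terms, so I = (4/5)·(exp(2*t)*sin(t)/2 - exp(2*t)*cos(t)/4).

2*exp(2*t)*sin(t)/5 - exp(2*t)*cos(t)/5 + C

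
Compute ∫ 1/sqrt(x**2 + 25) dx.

log(x + sqrt(x**2 + 25)) + C

Substitute x = 5·tan(θ), so dx = 5·sec(θ)^2 dθ and the radical becomes sqrt(x**2 + 25) = 5·sec(θ) by the Pythagorean identity.
Integrate the resulting trig expression in θ, then back-substitute tan(θ) = x/5, sec(θ) = sqrt(x**2 + 25)/5 (absorbing any constant into C).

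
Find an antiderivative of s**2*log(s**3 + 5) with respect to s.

Let u = s**3 + 5, so du = (3*s**2) ds.
The integral becomes (1/3)·∫ log(u) du; integrate by parts with u′=log(u), dv′=du.

s**3*log(s**3 + 5)/3 - s**3/3 + 5*log(s**3 + 5)/3 + C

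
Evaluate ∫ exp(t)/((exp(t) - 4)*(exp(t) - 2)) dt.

Let u = e^t, du = e^t dt.
The integral becomes ∫ du/((u-2)(u-4)); decompose into partial fractions.

log(exp(t) - 4)/2 - log(exp(t) - 2)/2 + C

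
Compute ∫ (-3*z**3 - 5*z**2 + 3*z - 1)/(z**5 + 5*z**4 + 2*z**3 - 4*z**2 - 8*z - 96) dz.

Factor the denominator: (z - 2)*(z + 3)*(z + 4)*(z**2 + 4).
Partial-fraction decomposition: -(21*z + 46)/(80*(z**2 + 4)) + 33/(40*(z + 4)) - 2/(5*(z + 3)) - 13/(80*(z - 2)).
Integrate each term; A/(z−a) gives A·log|z−a|; the (Bz+D)/(z²+p²) term gives a log and an atan.

-13*log(z - 2)/80 - 2*log(z + 3)/5 + 33*log(z + 4)/40 - 21*log(z**2 + 4)/160 - 23*atan(z/2)/80 + C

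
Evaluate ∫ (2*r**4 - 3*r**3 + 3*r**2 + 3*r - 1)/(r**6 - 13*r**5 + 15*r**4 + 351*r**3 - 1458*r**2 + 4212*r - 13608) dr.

Factor the denominator: (r - 7)*(r - 6)**2*(r + 6)*(r**2 + 9).
Partial-fraction decomposition: -2*(683*r + 228)/(58725*(r**2 + 9)) - 3329/(84240*(r + 6)) - 55757/(10800*(r - 6)) - 2069/(540*(r - 6)**2) + 1970/(377*(r - 7)).
Integrate each term; A/(r−a) gives A·log|r−a|; the (Br+D)/(r²+p²) term gives a log and an atan.

1970*log(r - 7)/377 - 55757*log(r - 6)/10800 - 3329*log(r + 6)/84240 - 683*log(r**2 + 9)/58725 - 152*atan(r/3)/58725 + 2069/(540*r - 3240) + C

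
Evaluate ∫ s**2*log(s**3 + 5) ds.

s**3*log(s**3 + 5)/3 - s**3/3 + 5*log(s**3 + 5)/3 + C

Let u = s**3 + 5, so du = (3*s**2) ds.
The integral becomes (1/3)·∫ log(u) du; integrate by parts with u′=log(u), dv′=du.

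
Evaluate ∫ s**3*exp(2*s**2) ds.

Let u = s², du = 2s ds; rewrite as (1/2)∫ u^1·exp(2u) du.
Now integrate by parts 1 time.

(2*s**2 - 1)*exp(2*s**2)/8 + C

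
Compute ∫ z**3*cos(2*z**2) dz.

Let u = z², du = 2z dz; rewrite as (1/2)∫ u^1·cos(2u) du.
Now integrate by parts 1 time.

z**2*sin(2*z**2)/4 + cos(2*z**2)/8 + C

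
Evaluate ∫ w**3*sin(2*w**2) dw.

-w**2*cos(2*w**2)/4 + sin(2*w**2)/8 + C

Let u = w², du = 2w dw; rewrite as (1/2)∫ u^1·sin(2u) du.
Now integrate by parts 1 time.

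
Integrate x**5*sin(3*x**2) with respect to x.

Let u = x², du = 2x dx; rewrite as (1/2)∫ u^2·sin(3u) du.
Now integrate by parts 2 times.

-x**4*cos(3*x**2)/6 + x**2*sin(3*x**2)/9 + cos(3*x**2)/27 + C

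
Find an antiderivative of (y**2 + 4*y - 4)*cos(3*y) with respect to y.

Use integration by parts with u = y**2 + 4*y - 4, dv = cos(3*y) dy, so v = sin(3*y)/3.
Apply parts 2 times (tabular method): alternate signs, differentiate u down to 0, integrate dv up.

y**2*sin(3*y)/3 + 4*y*sin(3*y)/3 + 2*y*cos(3*y)/9 - 38*sin(3*y)/27 + 4*cos(3*y)/9 + C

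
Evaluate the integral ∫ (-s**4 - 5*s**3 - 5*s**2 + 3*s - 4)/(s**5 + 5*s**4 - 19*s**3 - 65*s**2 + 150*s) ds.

-2*log(s)/75 - 4*log(s - 3)/3 + 37*log(s - 2)/49 - 484*log(s + 5)/1225 - 18/(35*s + 175) + C

Factor the denominator: s*(s - 3)*(s - 2)*(s + 5)**2.
Partial-fraction decomposition: -484/(1225*(s + 5)) + 18/(35*(s + 5)**2) + 37/(49*(s - 2)) - 4/(3*(s - 3)) - 2/(75*s).
Integrate each term; A/(s−a) gives A·log|s−a|; A/(s−a)² gives −A/(s−a).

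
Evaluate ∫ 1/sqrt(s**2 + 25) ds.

Substitute s = 5·tan(θ), so ds = 5·sec(θ)^2 dθ and the radical becomes sqrt(s**2 + 25) = 5·sec(θ) by the Pythagorean identity.
Integrate the resulting trig expression in θ, then back-substitute tan(θ) = s/5, sec(θ) = sqrt(s**2 + 25)/5 (absorbing any constant into C).

log(s + sqrt(s**2 + 25)) + C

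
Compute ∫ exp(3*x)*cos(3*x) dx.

exp(3*x)*sin(3*x)/6 + exp(3*x)*cos(3*x)/6 + C

Let I denote the integral. Integrate by parts with u = cos(3*x), dv = exp(3*x) dx, so v = exp(3*x)/3: I = exp(3*x)*cos(3*x)/3 + ∫ exp(3*x)*sin(3*x) dx.
Apply parts again with u = sin(3*x), dv = exp(3*x) dx: ∫ exp(3*x)*sin(3*x) dx = exp(3*x)*sin(3*x)/3 − I. Substituting back brings back I: I = exp(3*x)*sin(3*x)/3 + exp(3*x)*cos(3*x)/3 − I.
Solving for I: (1 + 1)·I equals the remaining terms, so I = (1/2)·(exp(3*x)*sin(3*x)/3 + exp(3*x)*cos(3*x)/3).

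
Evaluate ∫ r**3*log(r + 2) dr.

r**4*log(r + 2)/4 - r**4/16 + r**3/6 - r**2/2 + 2*r - 4*log(r + 2) + C

Use integration by parts with u = log(r + 2), dv = r**3 dr.
Then du = 1/(r + 2) dr and v = r**4/4.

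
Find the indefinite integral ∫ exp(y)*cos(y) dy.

exp(y)*sin(y)/2 + exp(y)*cos(y)/2 + C

Let I denote the integral. Integrate by parts with u = cos(y), dv = exp(y) dy, so v = exp(y): I = exp(y)*cos(y) + ∫ exp(y)*sin(y) dy.
Apply parts again with u = sin(y), dv = exp(y) dy: ∫ exp(y)*sin(y) dy = exp(y)*sin(y) − I. Substituting back brings back I: I = exp(y)*sin(y) + exp(y)*cos(y) − I.
Solving for I: (1 + 1)·I equals the remaining terms, so I = (1/2)·(exp(y)*sin(y) + exp(y)*cos(y)).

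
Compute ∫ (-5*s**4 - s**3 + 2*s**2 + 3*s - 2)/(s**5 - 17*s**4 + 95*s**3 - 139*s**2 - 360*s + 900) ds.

Factor the denominator: (s - 6)*(s - 5)**2*(s - 3)*(s + 2).
Partial-fraction decomposition: -9/(245*(s + 2)) + 407/(60*(s - 3)) + 51663/(196*(s - 5)) + 3187/(14*(s - 5)**2) - 826/(3*(s - 6)).
Integrate each term; A/(s−a) gives A·log|s−a|; A/(s−a)² gives −A/(s−a).

-826*log(s - 6)/3 + 51663*log(s - 5)/196 + 407*log(s - 3)/60 - 9*log(s + 2)/245 - 3187/(14*s - 70) + C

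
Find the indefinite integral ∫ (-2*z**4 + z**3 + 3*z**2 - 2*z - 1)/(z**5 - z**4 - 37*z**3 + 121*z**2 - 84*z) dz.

Factor the denominator: z*(z - 4)*(z - 3)*(z - 1)*(z + 7).
Partial-fraction decomposition: -997/(1232*(z + 7)) - 1/(48*(z - 1)) + 23/(12*(z - 3)) - 409/(132*(z - 4)) + 1/(84*z).
Integrate each term: A/(z−a) contributes A·log|z−a|.

log(z)/84 - 409*log(z - 4)/132 + 23*log(z - 3)/12 - log(z - 1)/48 - 997*log(z + 7)/1232 + C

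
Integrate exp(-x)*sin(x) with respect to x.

Let I denote the integral. Integrate by parts with u = sin(x), dv = exp(-x) dx, so v = -exp(-x): I = -exp(-x)*sin(x) + ∫ exp(-x)*cos(x) dx.
Apply parts again with u = cos(x), dv = exp(-x) dx: ∫ exp(-x)*cos(x) dx = -exp(-x)*cos(x) − I. Substituting back brings back I: I = -exp(-x)*sin(x) - exp(-x)*cos(x) − I.
Solving for I: (1 + 1)·I equals the remaining terms, so I = (1/2)·(-exp(-x)*sin(x) - exp(-x)*cos(x)).

-exp(-x)*sin(x)/2 - exp(-x)*cos(x)/2 + C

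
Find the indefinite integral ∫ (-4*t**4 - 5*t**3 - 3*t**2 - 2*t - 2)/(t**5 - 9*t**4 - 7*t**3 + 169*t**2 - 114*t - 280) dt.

Factor the denominator: (t - 7)*(t - 5)*(t - 2)*(t + 1)*(t + 4).
Partial-fraction decomposition: -373/(891*(t + 4)) + 1/(216*(t + 1)) - 61/(135*(t - 2)) + 803/(81*(t - 5)) - 5741/(440*(t - 7)).
Integrate each term: A/(t−a) contributes A·log|t−a|.

-5741*log(t - 7)/440 + 803*log(t - 5)/81 - 61*log(t - 2)/135 + log(t + 1)/216 - 373*log(t + 4)/891 + C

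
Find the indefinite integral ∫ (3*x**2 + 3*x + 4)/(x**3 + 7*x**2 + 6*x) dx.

Factor the denominator: x*(x + 1)*(x + 6).
Partial-fraction decomposition: 47/(15*(x + 6)) - 4/(5*(x + 1)) + 2/(3*x).
Integrate each term: A/(x−a) contributes A·log|x−a|.

2*log(x)/3 - 4*log(x + 1)/5 + 47*log(x + 6)/15 + C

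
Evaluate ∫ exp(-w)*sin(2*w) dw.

-exp(-w)*sin(2*w)/5 - 2*exp(-w)*cos(2*w)/5 + C

Let I denote the integral. Integrate by parts with u = sin(2*w), dv = exp(-w) dw, so v = -exp(-w): I = -exp(-w)*sin(2*w) + 2·∫ exp(-w)*cos(2*w) dw.
Apply parts again with u = cos(2*w), dv = exp(-w) dw: ∫ exp(-w)*cos(2*w) dw = -exp(-w)*cos(2*w) − 2·I. Substituting back brings back I: I = -exp(-w)*sin(2*w) - 2*exp(-w)*cos(2*w) − 4·I.
Solving for I: (1 + 4)·I equals the remaining terms, so I = (1/5)·(-exp(-w)*sin(2*w) - 2*exp(-w)*cos(2*w)).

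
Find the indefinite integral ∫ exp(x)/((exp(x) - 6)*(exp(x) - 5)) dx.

Let u = e^x, du = e^x dx.
The integral becomes ∫ du/((u-6)(u-5)); decompose into partial fractions.

log(exp(x) - 6) - log(exp(x) - 5) + C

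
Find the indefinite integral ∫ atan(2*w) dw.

w*atan(2*w) - log(4*w**2 + 1)/4 + C

Use integration by parts with u = arctan(2*w), dv = dw.
Then du = 2/(4*w**2 + 1) dw.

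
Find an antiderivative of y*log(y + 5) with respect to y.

Use integration by parts with u = log(y + 5), dv = y dy.
Then du = 1/(y + 5) dy and v = y**2/2.

y**2*log(y + 5)/2 - y**2/4 + 5*y/2 - 25*log(y + 5)/2 + C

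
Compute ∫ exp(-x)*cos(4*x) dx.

4*exp(-x)*sin(4*x)/17 - exp(-x)*cos(4*x)/17 + C

Let I denote the integral. Integrate by parts with u = cos(4*x), dv = exp(-x) dx, so v = -exp(-x): I = -exp(-x)*cos(4*x) − 4·∫ exp(-x)*sin(4*x) dx.
Apply parts again with u = sin(4*x), dv = exp(-x) dx: ∫ exp(-x)*sin(4*x) dx = -exp(-x)*sin(4*x) + 4·I. Substituting back brings back I: I = 4*exp(-x)*sin(4*x) - exp(-x)*cos(4*x) − 16·I.
Solving for I: (1 + 16)·I equals the remaining terms, so I = (1/17)·(4*exp(-x)*sin(4*x) - exp(-x)*cos(4*x)).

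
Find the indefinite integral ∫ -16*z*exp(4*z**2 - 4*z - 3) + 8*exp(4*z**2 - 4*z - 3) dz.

Let u = 4*z**2 - 4*z - 3, so du = (8*z - 4) dz.
Rewriting, the integral becomes -2·∫ e^u du = -2·e^u.
Substituting back, u = 4*z**2 - 4*z - 3.

-2*exp(4*z**2 - 4*z - 3) + C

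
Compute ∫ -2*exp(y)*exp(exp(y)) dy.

Let u = exp(y), so du = (exp(y)) dy.
Rewriting, the integral becomes -2·∫ e^u du = -2·e^u.
Substituting back, u = exp(y).

-2*exp(exp(y)) + C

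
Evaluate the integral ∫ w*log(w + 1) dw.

w**2*log(w + 1)/2 - w**2/4 + w/2 - log(w + 1)/2 + C

Use integration by parts with u = log(w + 1), dv = w dw.
Then du = 1/(w + 1) dw and v = w**2/2.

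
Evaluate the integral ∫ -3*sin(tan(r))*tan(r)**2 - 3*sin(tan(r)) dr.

Let u = tan(r), so du = (tan(r)**2 + 1) dr.
Rewriting, the integral becomes -3·∫ sin(u) du = -3·-cos(u).
Substituting back, u = tan(r).

3*cos(tan(r)) + C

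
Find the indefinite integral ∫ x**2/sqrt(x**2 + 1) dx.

Substitute x = tan(θ), so dx = sec(θ)^2 dθ and the radical becomes sqrt(x**2 + 1) = sec(θ) by the Pythagorean identity.
Integrate the resulting trig expression in θ, then back-substitute tan(θ) = x, sec(θ) = sqrt(x**2 + 1) (absorbing any constant into C).

x*sqrt(x**2 + 1)/2 - log(x + sqrt(x**2 + 1))/2 + C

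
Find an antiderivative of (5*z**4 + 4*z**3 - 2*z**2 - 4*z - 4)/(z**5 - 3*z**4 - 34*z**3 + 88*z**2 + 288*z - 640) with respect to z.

Factor the denominator: (z - 5)*(z - 4)*(z - 2)*(z + 4)**2.
Partial-fraction decomposition: 12089/(7776*(z + 4)) - 251/(108*(z + 4)**2) + 23/(54*(z - 2)) - 371/(32*(z - 4)) + 3551/(243*(z - 5)).
Integrate each term; A/(z−a) gives A·log|z−a|; A/(z−a)² gives −A/(z−a).

3551*log(z - 5)/243 - 371*log(z - 4)/32 + 23*log(z - 2)/54 + 12089*log(z + 4)/7776 + 251/(108*z + 432) + C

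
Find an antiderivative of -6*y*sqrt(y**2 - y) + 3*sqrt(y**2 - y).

Let u = y**2 - y, so du = (2*y - 1) dy.
Rewriting, the integral becomes -3·∫ √u du = -3·(2/3)u^(3/2).
Substituting back, u = y**2 - y.

-2*(y**2 - y)**(3/2) + C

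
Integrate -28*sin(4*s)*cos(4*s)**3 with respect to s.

Let u = cos(4*s), so du = (-4*sin(4*s)) ds.
Rewriting, the integral becomes 7·∫ u^3 du = 7·u^4/4.
Substituting back, u = cos(4*s).

7*cos(4*s)**4/4 + C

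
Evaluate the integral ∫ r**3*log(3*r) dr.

r**4*(log(r) + log(3))/4 - r**4/16 + C

Use integration by parts with u = log(3*r), dv = r**3 dr.
Then du = 1/r dr and v = r**4/4.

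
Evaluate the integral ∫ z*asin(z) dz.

z**2*asin(z)/2 + z*sqrt(-z**2 + 1)/4 - asin(z)/4 + C

Use integration by parts with u = arcsin(z), dv = z dz.
Then du = 1/sqrt(-z**2 + 1) dz.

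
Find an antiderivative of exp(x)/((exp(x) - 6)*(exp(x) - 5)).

log(exp(x) - 6) - log(exp(x) - 5) + C

Let u = e^x, du = e^x dx.
The integral becomes ∫ du/((u-5)(u-6)); decompose into partial fractions.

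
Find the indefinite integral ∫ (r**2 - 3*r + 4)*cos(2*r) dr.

r**2*sin(2*r)/2 - 3*r*sin(2*r)/2 + r*cos(2*r)/2 + 7*sin(2*r)/4 - 3*cos(2*r)/4 + C

Use integration by parts with u = r**2 - 3*r + 4, dv = cos(2*r) dr, so v = sin(2*r)/2.
Apply parts 2 times (tabular method): alternate signs, differentiate u down to 0, integrate dv up.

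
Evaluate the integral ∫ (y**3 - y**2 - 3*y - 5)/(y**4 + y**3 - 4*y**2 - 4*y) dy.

Factor the denominator: y*(y - 2)*(y + 1)*(y + 2).
Partial-fraction decomposition: 11/(8*(y + 2)) - 4/(3*(y + 1)) - 7/(24*(y - 2)) + 5/(4*y).
Integrate each term: A/(y−a) contributes A·log|y−a|.

5*log(y)/4 - 7*log(y - 2)/24 - 4*log(y + 1)/3 + 11*log(y + 2)/8 + C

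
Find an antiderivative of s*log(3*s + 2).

s**2*log(3*s + 2)/2 - s**2/4 + s/3 - 2*log(3*s + 2)/9 + C

Use integration by parts with u = log(3*s + 2), dv = s ds.
Then du = 3/(3*s + 2) ds and v = s**2/2.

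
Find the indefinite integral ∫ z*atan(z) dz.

Use integration by parts with u = arctan(z), dv = z dz.
Then du = 1/(z**2 + 1) dz.

z**2*atan(z)/2 - z/2 + atan(z)/2 + C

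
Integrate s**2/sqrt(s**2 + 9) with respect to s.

Substitute s = 3·tan(θ), so ds = 3·sec(θ)^2 dθ and the radical becomes sqrt(s**2 + 9) = 3·sec(θ) by the Pythagorean identity.
Integrate the resulting trig expression in θ, then back-substitute tan(θ) = s/3, sec(θ) = sqrt(s**2 + 9)/3 (absorbing any constant into C).

s*sqrt(s**2 + 9)/2 - 9*log(s + sqrt(s**2 + 9))/2 + C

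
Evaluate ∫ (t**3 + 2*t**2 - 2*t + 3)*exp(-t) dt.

Use integration by parts with u = t**3 + 2*t**2 - 2*t + 3, dv = exp(-t) dt, so v = -exp(-t).
Apply parts 3 times (tabular method): alternate signs, differentiate u down to 0, integrate dv up.

(-t**3 - 5*t**2 - 8*t - 11)*exp(-t) + C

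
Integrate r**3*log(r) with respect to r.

Use integration by parts with u = log(r), dv = r**3 dr.
Then du = 1/r dr and v = r**4/4.

r**4*log(r)/4 - r**4/16 + C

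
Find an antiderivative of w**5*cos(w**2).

Let u = w², du = 2w dw; rewrite as (1/2)∫ u^2·cos(1u) du.
Now integrate by parts 2 times.

w**4*sin(w**2)/2 + w**2*cos(w**2) - sin(w**2) + C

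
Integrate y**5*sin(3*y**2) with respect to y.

-y**4*cos(3*y**2)/6 + y**2*sin(3*y**2)/9 + cos(3*y**2)/27 + C

Let u = y², du = 2y dy; rewrite as (1/2)∫ u^2·sin(3u) du.
Now integrate by parts 2 times.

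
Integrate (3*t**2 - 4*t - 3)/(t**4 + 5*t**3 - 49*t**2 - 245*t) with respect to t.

Factor the denominator: t*(t - 7)*(t + 5)*(t + 7).
Partial-fraction decomposition: -43/(49*(t + 7)) + 23/(30*(t + 5)) + 29/(294*(t - 7)) + 3/(245*t).
Integrate each term: A/(t−a) contributes A·log|t−a|.

3*log(t)/245 + 29*log(t - 7)/294 + 23*log(t + 5)/30 - 43*log(t + 7)/49 + C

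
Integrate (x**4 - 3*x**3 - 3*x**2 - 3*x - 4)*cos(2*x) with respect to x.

Use integration by parts with u = x**4 - 3*x**3 - 3*x**2 - 3*x - 4, dv = cos(2*x) dx, so v = sin(2*x)/2.
Apply parts 4 times (tabular method): alternate signs, differentiate u down to 0, integrate dv up.

x**4*sin(2*x)/2 - 3*x**3*sin(2*x)/2 + x**3*cos(2*x) - 3*x**2*sin(2*x) - 9*x**2*cos(2*x)/4 + 3*x*sin(2*x)/4 - 3*x*cos(2*x) - sin(2*x)/2 + 3*cos(2*x)/8 + C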